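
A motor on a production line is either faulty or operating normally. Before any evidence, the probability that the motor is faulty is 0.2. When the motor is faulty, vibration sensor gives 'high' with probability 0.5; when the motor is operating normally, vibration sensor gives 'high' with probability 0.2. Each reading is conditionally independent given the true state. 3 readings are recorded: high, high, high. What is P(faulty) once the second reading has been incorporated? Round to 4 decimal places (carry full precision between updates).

After 'high': P(faulty) = 0.5·0.2000 / (0.5·0.2000 + 0.2·0.8000) ≈ 0.3846
After 'high': P(faulty) = 0.5·0.3846 / (0.5·0.3846 + 0.2·0.6154) ≈ 0.6098

0.6098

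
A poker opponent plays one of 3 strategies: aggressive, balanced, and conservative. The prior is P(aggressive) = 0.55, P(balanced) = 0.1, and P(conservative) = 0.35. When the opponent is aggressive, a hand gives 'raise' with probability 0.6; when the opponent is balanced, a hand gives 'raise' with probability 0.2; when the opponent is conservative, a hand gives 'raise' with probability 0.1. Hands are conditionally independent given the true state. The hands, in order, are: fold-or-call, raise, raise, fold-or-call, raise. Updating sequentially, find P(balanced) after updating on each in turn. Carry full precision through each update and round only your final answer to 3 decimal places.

Apply Bayes' rule sequentially, carrying P(balanced) forward.
After 'fold-or-call': normaliser = 0.4·0.5500 + 0.8·0.1000 + 0.9·0.3500; P(aggressive) ≈ 0.3577, P(balanced) ≈ 0.1301, P(conservative) ≈ 0.5122
After 'raise': normaliser = 0.6·0.3577 + 0.2·0.1301 + 0.1·0.5122; P(aggressive) ≈ 0.7354, P(balanced) ≈ 0.0891, P(conservative) ≈ 0.1755
After 'raise': normaliser = 0.6·0.7354 + 0.2·0.0891 + 0.1·0.1755; P(aggressive) ≈ 0.9258, P(balanced) ≈ 0.0374, P(conservative) ≈ 0.0368
After 'fold-or-call': normaliser = 0.4·0.9258 + 0.8·0.0374 + 0.9·0.0368; P(aggressive) ≈ 0.8545, P(balanced) ≈ 0.0690, P(conservative) ≈ 0.0765
After 'raise': normaliser = 0.6·0.8545 + 0.2·0.0690 + 0.1·0.0765; P(aggressive) ≈ 0.9598, P(balanced) ≈ 0.0259, P(conservative) ≈ 0.0143

0.026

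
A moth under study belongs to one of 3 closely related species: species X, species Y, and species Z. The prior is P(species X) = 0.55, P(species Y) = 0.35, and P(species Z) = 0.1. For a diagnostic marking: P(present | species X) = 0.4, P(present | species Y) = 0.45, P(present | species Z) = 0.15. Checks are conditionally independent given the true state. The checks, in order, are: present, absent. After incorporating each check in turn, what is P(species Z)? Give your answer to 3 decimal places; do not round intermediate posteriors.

Each posterior becomes the prior for the next update.
After 'present': normaliser = 0.4·0.5500 + 0.45·0.3500 + 0.15·0.1000; P(species X) ≈ 0.5605, P(species Y) ≈ 0.4013, P(species Z) ≈ 0.0382
After 'absent': normaliser = 0.6·0.5605 + 0.55·0.4013 + 0.85·0.0382; P(species X) ≈ 0.5705, P(species Y) ≈ 0.3744, P(species Z) ≈ 0.0551

0.055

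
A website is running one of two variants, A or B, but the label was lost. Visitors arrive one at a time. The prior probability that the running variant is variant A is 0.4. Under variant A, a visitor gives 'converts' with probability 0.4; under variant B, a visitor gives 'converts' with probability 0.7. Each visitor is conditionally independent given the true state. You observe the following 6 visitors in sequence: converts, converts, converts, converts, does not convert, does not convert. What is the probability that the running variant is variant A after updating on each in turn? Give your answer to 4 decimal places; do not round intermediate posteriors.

0.2214

After 'converts': P(A) = 0.4·0.4000 / (0.4·0.4000 + 0.7·0.6000) ≈ 0.2759
After 'converts': P(A) = 0.4·0.2759 / (0.4·0.2759 + 0.7·0.7241) ≈ 0.1788
After 'converts': P(A) = 0.4·0.1788 / (0.4·0.1788 + 0.7·0.8212) ≈ 0.1106
After 'converts': P(A) = 0.4·0.1106 / (0.4·0.1106 + 0.7·0.8894) ≈ 0.0664
After 'does not convert': P(A) = 0.6·0.0664 / (0.6·0.0664 + 0.3·0.9336) ≈ 0.1245
After 'does not convert': P(A) = 0.6·0.1245 / (0.6·0.1245 + 0.3·0.8755) ≈ 0.2214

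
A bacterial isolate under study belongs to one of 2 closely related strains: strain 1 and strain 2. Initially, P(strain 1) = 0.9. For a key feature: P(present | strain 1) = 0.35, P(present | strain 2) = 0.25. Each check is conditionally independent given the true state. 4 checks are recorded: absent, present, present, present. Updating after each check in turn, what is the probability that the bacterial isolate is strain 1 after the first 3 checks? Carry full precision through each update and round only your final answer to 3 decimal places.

Each posterior becomes the prior for the next update.
After 'absent': P(strain 1) = 0.65·0.9000 / (0.65·0.9000 + 0.75·0.1000) ≈ 0.8864
After 'present': P(strain 1) = 0.35·0.8864 / (0.35·0.8864 + 0.25·0.1136) ≈ 0.9161
After 'present': P(strain 1) = 0.35·0.9161 / (0.35·0.9161 + 0.25·0.0839) ≈ 0.9386

0.939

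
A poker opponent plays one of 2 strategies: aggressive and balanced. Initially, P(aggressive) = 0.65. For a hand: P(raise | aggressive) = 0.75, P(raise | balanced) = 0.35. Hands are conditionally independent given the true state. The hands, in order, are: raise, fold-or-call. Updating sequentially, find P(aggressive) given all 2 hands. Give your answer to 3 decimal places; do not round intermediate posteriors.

0.605

After 'raise': P(aggressive) = 0.75·0.6500 / (0.75·0.6500 + 0.35·0.3500) ≈ 0.7992
After 'fold-or-call': P(aggressive) = 0.25·0.7992 / (0.25·0.7992 + 0.65·0.2008) ≈ 0.6048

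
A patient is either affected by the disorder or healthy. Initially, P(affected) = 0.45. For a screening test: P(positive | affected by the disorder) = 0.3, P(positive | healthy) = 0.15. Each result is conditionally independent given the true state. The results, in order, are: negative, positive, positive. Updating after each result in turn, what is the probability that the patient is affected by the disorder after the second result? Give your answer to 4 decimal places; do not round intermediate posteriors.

After 'negative': P(affected) = 0.7·0.4500 / (0.7·0.4500 + 0.85·0.5500) ≈ 0.4026
After 'positive': P(affected) = 0.3·0.4026 / (0.3·0.4026 + 0.15·0.5974) ≈ 0.5740

0.5740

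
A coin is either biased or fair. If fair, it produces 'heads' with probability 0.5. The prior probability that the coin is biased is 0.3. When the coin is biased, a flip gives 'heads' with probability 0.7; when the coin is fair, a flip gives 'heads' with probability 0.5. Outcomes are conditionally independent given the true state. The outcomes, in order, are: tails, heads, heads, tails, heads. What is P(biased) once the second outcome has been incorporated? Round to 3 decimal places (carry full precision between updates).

0.265

After 'tails': P(biased) = 0.3·0.3000 / (0.3·0.3000 + 0.5·0.7000) ≈ 0.2045
After 'heads': P(biased) = 0.7·0.2045 / (0.7·0.2045 + 0.5·0.7955) ≈ 0.2647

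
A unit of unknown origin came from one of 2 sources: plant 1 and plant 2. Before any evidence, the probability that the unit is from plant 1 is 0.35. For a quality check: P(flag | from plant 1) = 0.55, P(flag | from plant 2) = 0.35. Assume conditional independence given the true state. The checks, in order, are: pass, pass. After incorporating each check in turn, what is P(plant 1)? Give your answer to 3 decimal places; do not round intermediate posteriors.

After 'pass': P(plant 1) = 0.45·0.3500 / (0.45·0.3500 + 0.65·0.6500) ≈ 0.2716
After 'pass': P(plant 1) = 0.45·0.2716 / (0.45·0.2716 + 0.65·0.7284) ≈ 0.2051

0.205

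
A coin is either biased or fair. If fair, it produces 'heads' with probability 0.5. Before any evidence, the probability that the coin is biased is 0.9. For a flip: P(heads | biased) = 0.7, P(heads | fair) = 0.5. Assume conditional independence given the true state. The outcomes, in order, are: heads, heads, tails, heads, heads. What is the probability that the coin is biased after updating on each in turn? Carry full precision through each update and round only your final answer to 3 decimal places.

After 'heads': P(biased) = 0.7·0.9000 / (0.7·0.9000 + 0.5·0.1000) ≈ 0.9265
After 'heads': P(biased) = 0.7·0.9265 / (0.7·0.9265 + 0.5·0.0735) ≈ 0.9464
After 'tails': P(biased) = 0.3·0.9464 / (0.3·0.9464 + 0.5·0.0536) ≈ 0.9137
After 'heads': P(biased) = 0.7·0.9137 / (0.7·0.9137 + 0.5·0.0863) ≈ 0.9368
After 'heads': P(biased) = 0.7·0.9368 / (0.7·0.9368 + 0.5·0.0632) ≈ 0.9540

0.954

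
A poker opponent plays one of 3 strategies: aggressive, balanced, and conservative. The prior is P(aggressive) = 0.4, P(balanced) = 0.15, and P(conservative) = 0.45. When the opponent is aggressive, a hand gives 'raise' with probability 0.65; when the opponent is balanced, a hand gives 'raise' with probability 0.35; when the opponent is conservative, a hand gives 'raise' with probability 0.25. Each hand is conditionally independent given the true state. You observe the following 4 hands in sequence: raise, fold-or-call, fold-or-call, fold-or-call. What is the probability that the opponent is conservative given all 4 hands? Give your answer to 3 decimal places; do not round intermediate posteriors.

0.650

After 'raise': normaliser = 0.65·0.4000 + 0.35·0.1500 + 0.25·0.4500; P(aggressive) ≈ 0.6118, P(balanced) ≈ 0.1235, P(conservative) ≈ 0.2647
After 'fold-or-call': normaliser = 0.35·0.6118 + 0.65·0.1235 + 0.75·0.2647; P(aggressive) ≈ 0.4344, P(balanced) ≈ 0.1629, P(conservative) ≈ 0.4027
After 'fold-or-call': normaliser = 0.35·0.4344 + 0.65·0.1629 + 0.75·0.4027; P(aggressive) ≈ 0.2715, P(balanced) ≈ 0.1891, P(conservative) ≈ 0.5394
After 'fold-or-call': normaliser = 0.35·0.2715 + 0.65·0.1891 + 0.75·0.5394; P(aggressive) ≈ 0.1527, P(balanced) ≈ 0.1974, P(conservative) ≈ 0.6499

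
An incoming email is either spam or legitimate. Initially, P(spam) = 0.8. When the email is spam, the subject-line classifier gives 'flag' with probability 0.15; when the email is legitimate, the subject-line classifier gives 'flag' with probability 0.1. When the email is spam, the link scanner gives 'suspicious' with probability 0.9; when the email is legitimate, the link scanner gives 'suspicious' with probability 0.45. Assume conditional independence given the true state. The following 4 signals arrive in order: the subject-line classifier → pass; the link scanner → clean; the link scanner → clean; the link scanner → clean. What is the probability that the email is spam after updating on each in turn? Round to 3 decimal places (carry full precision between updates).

0.022

Apply Bayes' rule sequentially, carrying P(spam) forward.
After the subject-line classifier='pass': P(spam) = 0.85·0.8000 / (0.85·0.8000 + 0.9·0.2000) ≈ 0.7907
After the link scanner='clean': P(spam) = 0.1·0.7907 / (0.1·0.7907 + 0.55·0.2093) ≈ 0.4072
After the link scanner='clean': P(spam) = 0.1·0.4072 / (0.1·0.4072 + 0.55·0.5928) ≈ 0.1110
After the link scanner='clean': P(spam) = 0.1·0.1110 / (0.1·0.1110 + 0.55·0.8890) ≈ 0.0222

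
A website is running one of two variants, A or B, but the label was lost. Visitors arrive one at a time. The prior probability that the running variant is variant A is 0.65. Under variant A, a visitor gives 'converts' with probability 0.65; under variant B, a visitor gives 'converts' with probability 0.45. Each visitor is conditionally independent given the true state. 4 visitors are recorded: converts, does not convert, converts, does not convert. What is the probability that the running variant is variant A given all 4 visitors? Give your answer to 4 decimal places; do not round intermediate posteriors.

0.6108

After 'converts': P(A) = 0.65·0.6500 / (0.65·0.6500 + 0.45·0.3500) ≈ 0.7284
After 'does not convert': P(A) = 0.35·0.7284 / (0.35·0.7284 + 0.55·0.2716) ≈ 0.6306
After 'converts': P(A) = 0.65·0.6306 / (0.65·0.6306 + 0.45·0.3694) ≈ 0.7115
After 'does not convert': P(A) = 0.35·0.7115 / (0.35·0.7115 + 0.55·0.2885) ≈ 0.6108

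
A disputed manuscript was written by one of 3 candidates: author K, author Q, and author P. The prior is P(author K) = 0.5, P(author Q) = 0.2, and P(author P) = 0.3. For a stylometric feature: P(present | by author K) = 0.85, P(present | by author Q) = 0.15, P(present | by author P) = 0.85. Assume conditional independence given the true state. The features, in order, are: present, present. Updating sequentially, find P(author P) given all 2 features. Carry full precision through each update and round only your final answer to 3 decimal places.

0.372

Each posterior becomes the prior for the next update.
After 'present': normaliser = 0.85·0.5000 + 0.15·0.2000 + 0.85·0.3000; P(author K) ≈ 0.5986, P(author Q) ≈ 0.0423, P(author P) ≈ 0.3592
After 'present': normaliser = 0.85·0.5986 + 0.15·0.0423 + 0.85·0.3592; P(author K) ≈ 0.6202, P(author Q) ≈ 0.0077, P(author P) ≈ 0.3721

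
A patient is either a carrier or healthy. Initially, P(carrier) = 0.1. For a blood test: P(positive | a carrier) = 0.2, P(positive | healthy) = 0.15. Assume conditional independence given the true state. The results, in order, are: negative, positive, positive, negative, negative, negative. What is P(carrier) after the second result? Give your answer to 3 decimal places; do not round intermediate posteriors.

0.122

After 'negative': P(carrier) = 0.8·0.1000 / (0.8·0.1000 + 0.85·0.9000) ≈ 0.0947
After 'positive': P(carrier) = 0.2·0.0947 / (0.2·0.0947 + 0.15·0.9053) ≈ 0.1224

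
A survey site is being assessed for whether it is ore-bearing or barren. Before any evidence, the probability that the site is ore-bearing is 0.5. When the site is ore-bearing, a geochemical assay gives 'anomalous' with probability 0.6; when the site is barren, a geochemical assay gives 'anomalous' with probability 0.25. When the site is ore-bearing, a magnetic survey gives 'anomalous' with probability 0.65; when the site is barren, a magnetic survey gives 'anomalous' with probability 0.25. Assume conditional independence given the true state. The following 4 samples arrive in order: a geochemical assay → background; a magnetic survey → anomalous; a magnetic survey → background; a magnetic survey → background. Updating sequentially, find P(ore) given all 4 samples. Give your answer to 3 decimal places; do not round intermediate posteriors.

After a geochemical assay='background': P(ore) = 0.4·0.5000 / (0.4·0.5000 + 0.75·0.5000) ≈ 0.3478
After a magnetic survey='anomalous': P(ore) = 0.65·0.3478 / (0.65·0.3478 + 0.25·0.6522) ≈ 0.5810
After a magnetic survey='background': P(ore) = 0.35·0.5810 / (0.35·0.5810 + 0.75·0.4190) ≈ 0.3929
After a magnetic survey='background': P(ore) = 0.35·0.3929 / (0.35·0.3929 + 0.75·0.6071) ≈ 0.2319

0.232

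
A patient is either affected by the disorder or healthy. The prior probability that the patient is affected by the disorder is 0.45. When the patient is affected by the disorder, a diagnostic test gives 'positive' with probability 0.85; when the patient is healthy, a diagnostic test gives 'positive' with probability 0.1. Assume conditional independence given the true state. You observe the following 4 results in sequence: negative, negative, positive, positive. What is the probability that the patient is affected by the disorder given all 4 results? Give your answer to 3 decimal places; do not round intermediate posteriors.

After 'negative': P(affected) = 0.15·0.4500 / (0.15·0.4500 + 0.9·0.5500) ≈ 0.1200
After 'negative': P(affected) = 0.15·0.1200 / (0.15·0.1200 + 0.9·0.8800) ≈ 0.0222
After 'positive': P(affected) = 0.85·0.0222 / (0.85·0.0222 + 0.1·0.9778) ≈ 0.1619
After 'positive': P(affected) = 0.85·0.1619 / (0.85·0.1619 + 0.1·0.8381) ≈ 0.6215

0.622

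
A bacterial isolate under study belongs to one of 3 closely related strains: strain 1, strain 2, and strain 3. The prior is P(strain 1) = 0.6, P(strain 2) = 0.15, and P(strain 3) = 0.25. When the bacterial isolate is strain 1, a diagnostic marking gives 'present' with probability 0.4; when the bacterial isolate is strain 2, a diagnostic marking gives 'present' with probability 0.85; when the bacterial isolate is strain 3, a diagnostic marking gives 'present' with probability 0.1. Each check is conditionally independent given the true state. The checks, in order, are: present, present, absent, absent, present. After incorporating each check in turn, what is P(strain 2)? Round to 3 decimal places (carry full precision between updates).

0.129

After 'present': normaliser = 0.4·0.6000 + 0.85·0.1500 + 0.1·0.2500; P(strain 1) ≈ 0.6115, P(strain 2) ≈ 0.3248, P(strain 3) ≈ 0.0637
After 'present': normaliser = 0.4·0.6115 + 0.85·0.3248 + 0.1·0.0637; P(strain 1) ≈ 0.4640, P(strain 2) ≈ 0.5239, P(strain 3) ≈ 0.0121
After 'absent': normaliser = 0.6·0.4640 + 0.15·0.5239 + 0.9·0.0121; P(strain 1) ≈ 0.7568, P(strain 2) ≈ 0.2136, P(strain 3) ≈ 0.0296
After 'absent': normaliser = 0.6·0.7568 + 0.15·0.2136 + 0.9·0.0296; P(strain 1) ≈ 0.8856, P(strain 2) ≈ 0.0625, P(strain 3) ≈ 0.0519
After 'present': normaliser = 0.4·0.8856 + 0.85·0.0625 + 0.1·0.0519; P(strain 1) ≈ 0.8587, P(strain 2) ≈ 0.1287, P(strain 3) ≈ 0.0126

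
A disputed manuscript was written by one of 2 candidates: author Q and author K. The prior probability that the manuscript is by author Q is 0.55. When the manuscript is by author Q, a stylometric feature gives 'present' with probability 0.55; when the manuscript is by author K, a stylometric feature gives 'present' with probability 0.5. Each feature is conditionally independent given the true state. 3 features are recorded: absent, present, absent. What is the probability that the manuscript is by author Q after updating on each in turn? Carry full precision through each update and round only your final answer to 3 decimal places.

0.521

Each posterior becomes the prior for the next update.
After 'absent': P(author Q) = 0.45·0.5500 / (0.45·0.5500 + 0.5·0.4500) ≈ 0.5238
After 'present': P(author Q) = 0.55·0.5238 / (0.55·0.5238 + 0.5·0.4762) ≈ 0.5475
After 'absent': P(author Q) = 0.45·0.5475 / (0.45·0.5475 + 0.5·0.4525) ≈ 0.5213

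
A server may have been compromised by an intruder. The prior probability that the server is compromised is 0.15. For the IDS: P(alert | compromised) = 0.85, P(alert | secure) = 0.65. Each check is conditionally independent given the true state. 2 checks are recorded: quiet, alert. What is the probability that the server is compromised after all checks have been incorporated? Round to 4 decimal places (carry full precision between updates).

After 'quiet': P(compromised) = 0.15·0.1500 / (0.15·0.1500 + 0.35·0.8500) ≈ 0.0703
After 'alert': P(compromised) = 0.85·0.0703 / (0.85·0.0703 + 0.65·0.9297) ≈ 0.0900

0.0900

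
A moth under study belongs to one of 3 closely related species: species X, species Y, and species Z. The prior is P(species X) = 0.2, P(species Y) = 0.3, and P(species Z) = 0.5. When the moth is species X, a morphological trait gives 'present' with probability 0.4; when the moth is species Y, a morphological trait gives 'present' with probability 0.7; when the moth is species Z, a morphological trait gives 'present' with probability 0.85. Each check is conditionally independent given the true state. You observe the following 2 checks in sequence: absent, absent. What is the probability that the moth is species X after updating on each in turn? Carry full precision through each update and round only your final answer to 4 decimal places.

0.6531

After 'absent': normaliser = 0.6·0.2000 + 0.3·0.3000 + 0.15·0.5000; P(species X) ≈ 0.4211, P(species Y) ≈ 0.3158, P(species Z) ≈ 0.2632
After 'absent': normaliser = 0.6·0.4211 + 0.3·0.3158 + 0.15·0.2632; P(species X) ≈ 0.6531, P(species Y) ≈ 0.2449, P(species Z) ≈ 0.1020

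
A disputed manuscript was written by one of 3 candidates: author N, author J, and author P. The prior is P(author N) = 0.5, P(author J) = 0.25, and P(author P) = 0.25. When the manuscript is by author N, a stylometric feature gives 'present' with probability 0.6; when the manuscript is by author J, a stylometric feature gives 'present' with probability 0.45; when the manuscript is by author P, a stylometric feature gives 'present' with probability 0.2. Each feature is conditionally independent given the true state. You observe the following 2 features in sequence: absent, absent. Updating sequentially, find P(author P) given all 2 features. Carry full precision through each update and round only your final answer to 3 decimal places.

0.507

Apply Bayes' rule sequentially, carrying P(author P) forward.
After 'absent': normaliser = 0.4·0.5000 + 0.55·0.2500 + 0.8·0.2500; P(author N) ≈ 0.3721, P(author J) ≈ 0.2558, P(author P) ≈ 0.3721
After 'absent': normaliser = 0.4·0.3721 + 0.55·0.2558 + 0.8·0.3721; P(author N) ≈ 0.2535, P(author J) ≈ 0.2396, P(author P) ≈ 0.5069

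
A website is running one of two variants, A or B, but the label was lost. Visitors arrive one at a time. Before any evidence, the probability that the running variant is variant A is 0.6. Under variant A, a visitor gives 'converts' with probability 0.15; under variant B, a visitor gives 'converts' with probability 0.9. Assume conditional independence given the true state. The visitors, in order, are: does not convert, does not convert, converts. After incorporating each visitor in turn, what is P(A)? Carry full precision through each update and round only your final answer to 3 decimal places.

0.948

After 'does not convert': P(A) = 0.85·0.6000 / (0.85·0.6000 + 0.1·0.4000) ≈ 0.9273
After 'does not convert': P(A) = 0.85·0.9273 / (0.85·0.9273 + 0.1·0.0727) ≈ 0.9909
After 'converts': P(A) = 0.15·0.9909 / (0.15·0.9909 + 0.9·0.0091) ≈ 0.9475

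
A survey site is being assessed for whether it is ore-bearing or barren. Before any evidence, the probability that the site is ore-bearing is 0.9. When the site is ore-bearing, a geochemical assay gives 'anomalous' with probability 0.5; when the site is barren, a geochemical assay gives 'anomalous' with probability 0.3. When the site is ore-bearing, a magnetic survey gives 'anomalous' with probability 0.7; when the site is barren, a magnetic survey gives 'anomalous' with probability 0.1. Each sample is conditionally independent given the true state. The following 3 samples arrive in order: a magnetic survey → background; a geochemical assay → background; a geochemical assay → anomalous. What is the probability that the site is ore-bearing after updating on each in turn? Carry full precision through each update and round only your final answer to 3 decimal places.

Each posterior becomes the prior for the next update.
After a magnetic survey='background': P(ore) = 0.3·0.9000 / (0.3·0.9000 + 0.9·0.1000) ≈ 0.7500
After a geochemical assay='background': P(ore) = 0.5·0.7500 / (0.5·0.7500 + 0.7·0.2500) ≈ 0.6818
After a geochemical assay='anomalous': P(ore) = 0.5·0.6818 / (0.5·0.6818 + 0.3·0.3182) ≈ 0.7812

0.781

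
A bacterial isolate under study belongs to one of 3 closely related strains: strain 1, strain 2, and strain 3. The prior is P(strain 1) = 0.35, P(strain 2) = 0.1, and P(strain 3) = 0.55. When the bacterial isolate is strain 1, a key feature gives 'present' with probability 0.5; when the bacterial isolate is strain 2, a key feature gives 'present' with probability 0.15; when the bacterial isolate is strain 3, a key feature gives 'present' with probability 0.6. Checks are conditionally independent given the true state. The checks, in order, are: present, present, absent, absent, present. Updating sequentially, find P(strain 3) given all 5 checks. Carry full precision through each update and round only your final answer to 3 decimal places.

After 'present': normaliser = 0.5·0.3500 + 0.15·0.1000 + 0.6·0.5500; P(strain 1) ≈ 0.3365, P(strain 2) ≈ 0.0288, P(strain 3) ≈ 0.6346
After 'present': normaliser = 0.5·0.3365 + 0.15·0.0288 + 0.6·0.6346; P(strain 1) ≈ 0.3041, P(strain 2) ≈ 0.0078, P(strain 3) ≈ 0.6881
After 'absent': normaliser = 0.5·0.3041 + 0.85·0.0078 + 0.4·0.6881; P(strain 1) ≈ 0.3504, P(strain 2) ≈ 0.0153, P(strain 3) ≈ 0.6343
After 'absent': normaliser = 0.5·0.3504 + 0.85·0.0153 + 0.4·0.6343; P(strain 1) ≈ 0.3964, P(strain 2) ≈ 0.0295, P(strain 3) ≈ 0.5741
After 'present': normaliser = 0.5·0.3964 + 0.15·0.0295 + 0.6·0.5741; P(strain 1) ≈ 0.3623, P(strain 2) ≈ 0.0081, P(strain 3) ≈ 0.6296

0.630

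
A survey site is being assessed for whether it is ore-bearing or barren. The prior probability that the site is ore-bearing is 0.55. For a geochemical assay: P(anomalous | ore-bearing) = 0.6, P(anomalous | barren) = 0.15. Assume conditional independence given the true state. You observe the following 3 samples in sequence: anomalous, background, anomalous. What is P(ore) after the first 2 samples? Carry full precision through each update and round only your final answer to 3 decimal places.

0.697

After 'anomalous': P(ore) = 0.6·0.5500 / (0.6·0.5500 + 0.15·0.4500) ≈ 0.8302
After 'background': P(ore) = 0.4·0.8302 / (0.4·0.8302 + 0.85·0.1698) ≈ 0.6970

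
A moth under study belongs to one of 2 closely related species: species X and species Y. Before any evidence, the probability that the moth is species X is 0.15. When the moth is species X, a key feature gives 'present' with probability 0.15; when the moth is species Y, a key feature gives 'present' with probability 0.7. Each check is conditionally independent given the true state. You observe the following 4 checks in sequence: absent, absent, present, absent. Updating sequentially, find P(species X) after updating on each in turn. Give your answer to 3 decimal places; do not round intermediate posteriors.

0.462

After 'absent': P(species X) = 0.85·0.1500 / (0.85·0.1500 + 0.3·0.8500) ≈ 0.3333
After 'absent': P(species X) = 0.85·0.3333 / (0.85·0.3333 + 0.3·0.6667) ≈ 0.5862
After 'present': P(species X) = 0.15·0.5862 / (0.15·0.5862 + 0.7·0.4138) ≈ 0.2329
After 'absent': P(species X) = 0.85·0.2329 / (0.85·0.2329 + 0.3·0.7671) ≈ 0.4624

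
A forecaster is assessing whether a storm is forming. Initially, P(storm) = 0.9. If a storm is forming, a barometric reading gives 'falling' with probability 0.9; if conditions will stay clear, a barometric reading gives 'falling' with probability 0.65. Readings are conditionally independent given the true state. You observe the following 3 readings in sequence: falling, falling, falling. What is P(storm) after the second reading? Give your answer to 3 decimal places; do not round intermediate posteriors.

0.945

Each posterior becomes the prior for the next update.
After 'falling': P(storm) = 0.9·0.9000 / (0.9·0.9000 + 0.65·0.1000) ≈ 0.9257
After 'falling': P(storm) = 0.9·0.9257 / (0.9·0.9257 + 0.65·0.0743) ≈ 0.9452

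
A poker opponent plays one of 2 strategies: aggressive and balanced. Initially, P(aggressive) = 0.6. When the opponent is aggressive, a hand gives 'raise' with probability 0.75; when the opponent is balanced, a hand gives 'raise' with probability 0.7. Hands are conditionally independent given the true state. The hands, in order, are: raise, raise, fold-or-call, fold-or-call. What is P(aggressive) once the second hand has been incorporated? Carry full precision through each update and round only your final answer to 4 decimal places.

0.6326

Apply Bayes' rule sequentially, carrying P(aggressive) forward.
After 'raise': P(aggressive) = 0.75·0.6000 / (0.75·0.6000 + 0.7·0.4000) ≈ 0.6164
After 'raise': P(aggressive) = 0.75·0.6164 / (0.75·0.6164 + 0.7·0.3836) ≈ 0.6326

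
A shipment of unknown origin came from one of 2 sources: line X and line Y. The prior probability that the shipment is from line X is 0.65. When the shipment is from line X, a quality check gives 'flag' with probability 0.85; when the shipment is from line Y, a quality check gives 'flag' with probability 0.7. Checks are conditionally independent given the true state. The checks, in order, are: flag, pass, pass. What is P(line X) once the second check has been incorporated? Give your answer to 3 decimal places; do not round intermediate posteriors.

0.530

Each posterior becomes the prior for the next update.
After 'flag': P(line X) = 0.85·0.6500 / (0.85·0.6500 + 0.7·0.3500) ≈ 0.6928
After 'pass': P(line X) = 0.15·0.6928 / (0.15·0.6928 + 0.3·0.3072) ≈ 0.5300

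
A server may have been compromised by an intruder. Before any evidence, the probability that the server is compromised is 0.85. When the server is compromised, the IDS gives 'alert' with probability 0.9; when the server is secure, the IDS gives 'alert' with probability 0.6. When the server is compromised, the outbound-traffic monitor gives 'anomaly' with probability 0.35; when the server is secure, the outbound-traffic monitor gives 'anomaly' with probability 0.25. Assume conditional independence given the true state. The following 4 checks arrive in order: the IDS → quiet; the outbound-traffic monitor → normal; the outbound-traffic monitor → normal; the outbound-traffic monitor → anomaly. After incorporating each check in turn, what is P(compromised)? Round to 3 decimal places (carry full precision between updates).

0.598

After the IDS='quiet': P(compromised) = 0.1·0.8500 / (0.1·0.8500 + 0.4·0.1500) ≈ 0.5862
After the outbound-traffic monitor='normal': P(compromised) = 0.65·0.5862 / (0.65·0.5862 + 0.75·0.4138) ≈ 0.5511
After the outbound-traffic monitor='normal': P(compromised) = 0.65·0.5511 / (0.65·0.5511 + 0.75·0.4489) ≈ 0.5155
After the outbound-traffic monitor='anomaly': P(compromised) = 0.35·0.5155 / (0.35·0.5155 + 0.25·0.4845) ≈ 0.5983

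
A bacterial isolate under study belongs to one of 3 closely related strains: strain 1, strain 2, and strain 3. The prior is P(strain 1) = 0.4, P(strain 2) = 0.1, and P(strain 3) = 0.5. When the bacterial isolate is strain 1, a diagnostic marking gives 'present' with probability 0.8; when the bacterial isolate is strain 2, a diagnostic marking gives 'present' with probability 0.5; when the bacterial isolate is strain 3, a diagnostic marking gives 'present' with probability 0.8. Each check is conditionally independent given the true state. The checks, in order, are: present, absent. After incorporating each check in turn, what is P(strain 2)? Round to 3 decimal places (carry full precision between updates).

After 'present': normaliser = 0.8·0.4000 + 0.5·0.1000 + 0.8·0.5000; P(strain 1) ≈ 0.4156, P(strain 2) ≈ 0.0649, P(strain 3) ≈ 0.5195
After 'absent': normaliser = 0.2·0.4156 + 0.5·0.0649 + 0.2·0.5195; P(strain 1) ≈ 0.3787, P(strain 2) ≈ 0.1479, P(strain 3) ≈ 0.4734

0.148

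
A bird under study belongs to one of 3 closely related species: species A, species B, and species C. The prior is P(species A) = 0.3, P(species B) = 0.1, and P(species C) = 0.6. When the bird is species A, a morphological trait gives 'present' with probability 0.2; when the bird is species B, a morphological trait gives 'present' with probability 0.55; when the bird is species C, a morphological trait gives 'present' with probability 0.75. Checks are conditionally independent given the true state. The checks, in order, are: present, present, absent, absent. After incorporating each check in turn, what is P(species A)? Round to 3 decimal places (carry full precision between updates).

Apply Bayes' rule sequentially, carrying P(species A) forward.
After 'present': normaliser = 0.2·0.3000 + 0.55·0.1000 + 0.75·0.6000; P(species A) ≈ 0.1062, P(species B) ≈ 0.0973, P(species C) ≈ 0.7965
After 'present': normaliser = 0.2·0.1062 + 0.55·0.0973 + 0.75·0.7965; P(species A) ≈ 0.0316, P(species B) ≈ 0.0797, P(species C) ≈ 0.8887
After 'absent': normaliser = 0.8·0.0316 + 0.45·0.0797 + 0.25·0.8887; P(species A) ≈ 0.0892, P(species B) ≈ 0.1265, P(species C) ≈ 0.7842
After 'absent': normaliser = 0.8·0.0892 + 0.45·0.1265 + 0.25·0.7842; P(species A) ≈ 0.2201, P(species B) ≈ 0.1755, P(species C) ≈ 0.6044

0.220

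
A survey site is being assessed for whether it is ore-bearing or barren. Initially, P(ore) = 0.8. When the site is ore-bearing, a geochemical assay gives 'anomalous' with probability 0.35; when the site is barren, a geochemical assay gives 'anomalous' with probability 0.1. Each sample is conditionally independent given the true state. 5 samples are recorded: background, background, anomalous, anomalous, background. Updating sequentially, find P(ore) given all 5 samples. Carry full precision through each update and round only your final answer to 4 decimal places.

0.9486

Each posterior becomes the prior for the next update.
After 'background': P(ore) = 0.65·0.8000 / (0.65·0.8000 + 0.9·0.2000) ≈ 0.7429
After 'background': P(ore) = 0.65·0.7429 / (0.65·0.7429 + 0.9·0.2571) ≈ 0.6760
After 'anomalous': P(ore) = 0.35·0.6760 / (0.35·0.6760 + 0.1·0.3240) ≈ 0.8796
After 'anomalous': P(ore) = 0.35·0.8796 / (0.35·0.8796 + 0.1·0.1204) ≈ 0.9623
After 'background': P(ore) = 0.65·0.9623 / (0.65·0.9623 + 0.9·0.0377) ≈ 0.9486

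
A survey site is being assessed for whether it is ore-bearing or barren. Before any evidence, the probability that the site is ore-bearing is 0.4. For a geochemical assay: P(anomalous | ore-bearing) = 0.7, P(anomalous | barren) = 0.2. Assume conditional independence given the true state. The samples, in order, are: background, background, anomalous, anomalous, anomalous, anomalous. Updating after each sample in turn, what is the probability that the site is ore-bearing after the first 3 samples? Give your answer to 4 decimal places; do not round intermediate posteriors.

0.2471

After 'background': P(ore) = 0.3·0.4000 / (0.3·0.4000 + 0.8·0.6000) ≈ 0.2000
After 'background': P(ore) = 0.3·0.2000 / (0.3·0.2000 + 0.8·0.8000) ≈ 0.0857
After 'anomalous': P(ore) = 0.7·0.0857 / (0.7·0.0857 + 0.2·0.9143) ≈ 0.2471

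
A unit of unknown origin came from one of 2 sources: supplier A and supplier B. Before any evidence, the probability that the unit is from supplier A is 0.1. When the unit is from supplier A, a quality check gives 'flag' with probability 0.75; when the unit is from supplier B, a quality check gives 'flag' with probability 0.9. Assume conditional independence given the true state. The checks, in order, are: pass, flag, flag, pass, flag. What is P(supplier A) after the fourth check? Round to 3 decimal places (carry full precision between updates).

0.325

Each posterior becomes the prior for the next update.
After 'pass': P(supplier A) = 0.25·0.1000 / (0.25·0.1000 + 0.1·0.9000) ≈ 0.2174
After 'flag': P(supplier A) = 0.75·0.2174 / (0.75·0.2174 + 0.9·0.7826) ≈ 0.1880
After 'flag': P(supplier A) = 0.75·0.1880 / (0.75·0.1880 + 0.9·0.8120) ≈ 0.1617
After 'pass': P(supplier A) = 0.25·0.1617 / (0.25·0.1617 + 0.1·0.8383) ≈ 0.3254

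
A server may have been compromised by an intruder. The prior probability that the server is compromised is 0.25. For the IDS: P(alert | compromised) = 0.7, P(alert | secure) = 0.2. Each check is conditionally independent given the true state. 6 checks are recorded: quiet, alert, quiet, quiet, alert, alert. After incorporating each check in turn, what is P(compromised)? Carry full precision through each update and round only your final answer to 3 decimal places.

Each posterior becomes the prior for the next update.
After 'quiet': P(compromised) = 0.3·0.2500 / (0.3·0.2500 + 0.8·0.7500) ≈ 0.1111
After 'alert': P(compromised) = 0.7·0.1111 / (0.7·0.1111 + 0.2·0.8889) ≈ 0.3043
After 'quiet': P(compromised) = 0.3·0.3043 / (0.3·0.3043 + 0.8·0.6957) ≈ 0.1409
After 'quiet': P(compromised) = 0.3·0.1409 / (0.3·0.1409 + 0.8·0.8591) ≈ 0.0580
After 'alert': P(compromised) = 0.7·0.0580 / (0.7·0.0580 + 0.2·0.9420) ≈ 0.1772
After 'alert': P(compromised) = 0.7·0.1772 / (0.7·0.1772 + 0.2·0.8228) ≈ 0.4298

0.430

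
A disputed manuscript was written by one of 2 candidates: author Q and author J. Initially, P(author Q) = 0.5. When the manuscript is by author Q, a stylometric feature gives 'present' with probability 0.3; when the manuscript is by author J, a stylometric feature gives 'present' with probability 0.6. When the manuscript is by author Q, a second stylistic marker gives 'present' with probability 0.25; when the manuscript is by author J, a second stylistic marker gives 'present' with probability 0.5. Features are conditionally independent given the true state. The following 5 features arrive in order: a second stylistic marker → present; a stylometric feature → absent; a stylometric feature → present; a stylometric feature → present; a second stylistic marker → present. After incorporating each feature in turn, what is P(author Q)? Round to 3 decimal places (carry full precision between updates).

Each posterior becomes the prior for the next update.
After a second stylistic marker='present': P(author Q) = 0.25·0.5000 / (0.25·0.5000 + 0.5·0.5000) ≈ 0.3333
After a stylometric feature='absent': P(author Q) = 0.7·0.3333 / (0.7·0.3333 + 0.4·0.6667) ≈ 0.4667
After a stylometric feature='present': P(author Q) = 0.3·0.4667 / (0.3·0.4667 + 0.6·0.5333) ≈ 0.3043
After a stylometric feature='present': P(author Q) = 0.3·0.3043 / (0.3·0.3043 + 0.6·0.6957) ≈ 0.1795
After a second stylistic marker='present': P(author Q) = 0.25·0.1795 / (0.25·0.1795 + 0.5·0.8205) ≈ 0.0986

0.099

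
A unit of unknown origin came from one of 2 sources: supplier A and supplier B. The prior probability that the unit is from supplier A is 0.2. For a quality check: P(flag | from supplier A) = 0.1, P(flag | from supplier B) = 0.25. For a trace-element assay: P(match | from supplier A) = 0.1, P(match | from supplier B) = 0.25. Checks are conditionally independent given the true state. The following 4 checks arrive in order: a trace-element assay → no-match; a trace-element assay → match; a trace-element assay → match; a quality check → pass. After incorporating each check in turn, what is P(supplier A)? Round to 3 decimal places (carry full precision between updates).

0.054

After a trace-element assay='no-match': P(supplier A) = 0.9·0.2000 / (0.9·0.2000 + 0.75·0.8000) ≈ 0.2308
After a trace-element assay='match': P(supplier A) = 0.1·0.2308 / (0.1·0.2308 + 0.25·0.7692) ≈ 0.1071
After a trace-element assay='match': P(supplier A) = 0.1·0.1071 / (0.1·0.1071 + 0.25·0.8929) ≈ 0.0458
After a quality check='pass': P(supplier A) = 0.9·0.0458 / (0.9·0.0458 + 0.75·0.9542) ≈ 0.0545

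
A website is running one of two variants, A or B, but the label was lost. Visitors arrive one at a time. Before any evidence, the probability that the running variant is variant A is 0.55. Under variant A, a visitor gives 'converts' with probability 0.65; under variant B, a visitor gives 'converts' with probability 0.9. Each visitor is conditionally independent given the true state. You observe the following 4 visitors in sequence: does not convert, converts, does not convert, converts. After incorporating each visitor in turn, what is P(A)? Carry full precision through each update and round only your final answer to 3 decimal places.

After 'does not convert': P(A) = 0.35·0.5500 / (0.35·0.5500 + 0.1·0.4500) ≈ 0.8105
After 'converts': P(A) = 0.65·0.8105 / (0.65·0.8105 + 0.9·0.1895) ≈ 0.7555
After 'does not convert': P(A) = 0.35·0.7555 / (0.35·0.7555 + 0.1·0.2445) ≈ 0.9153
After 'converts': P(A) = 0.65·0.9153 / (0.65·0.9153 + 0.9·0.0847) ≈ 0.8865

0.886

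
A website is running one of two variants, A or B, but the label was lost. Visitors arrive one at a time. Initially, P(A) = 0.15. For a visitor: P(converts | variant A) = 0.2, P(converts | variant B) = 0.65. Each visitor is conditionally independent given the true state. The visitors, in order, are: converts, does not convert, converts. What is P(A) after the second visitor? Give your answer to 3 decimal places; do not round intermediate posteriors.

0.110

After 'converts': P(A) = 0.2·0.1500 / (0.2·0.1500 + 0.65·0.8500) ≈ 0.0515
After 'does not convert': P(A) = 0.8·0.0515 / (0.8·0.0515 + 0.35·0.9485) ≈ 0.1104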